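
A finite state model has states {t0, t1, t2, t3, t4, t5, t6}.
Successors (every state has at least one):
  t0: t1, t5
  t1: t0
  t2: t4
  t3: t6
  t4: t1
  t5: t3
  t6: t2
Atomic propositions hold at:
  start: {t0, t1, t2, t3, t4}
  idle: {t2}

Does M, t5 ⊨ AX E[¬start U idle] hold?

Sat(¬start) = {t5, t6}
E[¬start U idle]: least fixpoint, start Z0 = Sat(idle) = {t2}, add states in Sat(¬start) with some successor in Z. Z1 = {t2, t6}; fixed.
Sat(E[¬start U idle]) = {t2, t6}
Sat(AX E[¬start U idle]) = {s : every successor in {t2, t6}} = {t3, t6}
t5 ∉ Sat(AX E[¬start U idle]) = {t3, t6}, so the formula does not hold at t5.

No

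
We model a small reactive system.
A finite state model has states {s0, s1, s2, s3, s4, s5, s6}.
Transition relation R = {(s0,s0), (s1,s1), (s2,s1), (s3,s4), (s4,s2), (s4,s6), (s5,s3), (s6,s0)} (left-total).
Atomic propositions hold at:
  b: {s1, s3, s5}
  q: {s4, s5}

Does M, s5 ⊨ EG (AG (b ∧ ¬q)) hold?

No

Sat(¬q) = {s0, s1, s2, s3, s6}
Sat(b ∧ ¬q) = {s1, s3}
AG (b ∧ ¬q): greatest fixpoint, start Z0 = {s1, s3}, keep only states in Sat with every successor in Z. Z1 = {s1}; fixed.
Sat(AG (b ∧ ¬q)) = {s1}
EG (AG (b ∧ ¬q)): greatest fixpoint, start Z0 = {s1}, keep only states in Sat with some successor in Z. Already a fixed point.
Sat(EG (AG (b ∧ ¬q))) = {s1}
s5 ∉ Sat(EG (AG (b ∧ ¬q))) = {s1}, so the formula does not hold at s5.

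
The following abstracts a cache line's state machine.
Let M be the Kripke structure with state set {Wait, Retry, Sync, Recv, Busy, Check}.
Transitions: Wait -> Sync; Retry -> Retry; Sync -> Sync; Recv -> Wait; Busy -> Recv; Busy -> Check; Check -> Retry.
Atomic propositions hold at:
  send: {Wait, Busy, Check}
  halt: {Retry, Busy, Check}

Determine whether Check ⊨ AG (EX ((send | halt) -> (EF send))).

Sat(send | halt) = {Wait, Retry, Busy, Check}
EF send: least fixpoint, start Z0 = {Wait, Busy, Check}, add states with some successor in Z. Z1 = {Wait, Recv, Busy, Check}; fixed.
Sat(EF send) = {Wait, Recv, Busy, Check}
Sat((send | halt) -> (EF send)) = {Wait, Sync, Recv, Busy, Check}
Sat(EX ((send | halt) -> (EF send))) = {s : some successor in {Wait, Sync, Recv, Busy, Check}} = {Wait, Sync, Recv, Busy}
AG (EX ((send | halt) -> (EF send))): greatest fixpoint, start Z0 = {Wait, Sync, Recv, Busy}, keep only states in Sat with every successor in Z. Z1 = {Wait, Sync, Recv}; fixed.
Sat(AG (EX ((send | halt) -> (EF send)))) = {Wait, Sync, Recv}
Check ∉ Sat(AG (EX ((send | halt) -> (EF send)))) = {Wait, Sync, Recv}, so the formula does not hold at Check.

No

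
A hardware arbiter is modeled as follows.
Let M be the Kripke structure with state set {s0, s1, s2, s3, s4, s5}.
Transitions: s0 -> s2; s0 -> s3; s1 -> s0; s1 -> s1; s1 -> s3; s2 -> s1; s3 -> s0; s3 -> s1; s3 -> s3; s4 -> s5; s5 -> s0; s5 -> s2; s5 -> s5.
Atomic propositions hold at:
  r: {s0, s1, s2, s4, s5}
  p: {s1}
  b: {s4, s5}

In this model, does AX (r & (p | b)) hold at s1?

No

Sat(p | b) = {s1, s4, s5}
Sat(r & (p | b)) = {s1, s4, s5}
Sat(AX (r & (p | b))) = {s : every successor in {s1, s4, s5}} = {s2, s4}
s1 ∉ Sat(AX (r & (p | b))) = {s2, s4}, so the formula does not hold at s1.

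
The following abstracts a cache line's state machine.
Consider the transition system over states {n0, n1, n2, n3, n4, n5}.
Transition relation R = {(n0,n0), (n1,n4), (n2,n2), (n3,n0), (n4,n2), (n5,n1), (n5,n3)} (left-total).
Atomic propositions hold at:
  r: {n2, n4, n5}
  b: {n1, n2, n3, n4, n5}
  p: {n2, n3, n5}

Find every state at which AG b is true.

{n1, n2, n4}

AG b: greatest fixpoint, start Z0 = {n1, n2, n3, n4, n5}, keep only states in Sat with every successor in Z. Z1 = {n1, n2, n4, n5}; Z2 = {n1, n2, n4}; fixed.
Sat(AG b) = {n1, n2, n4}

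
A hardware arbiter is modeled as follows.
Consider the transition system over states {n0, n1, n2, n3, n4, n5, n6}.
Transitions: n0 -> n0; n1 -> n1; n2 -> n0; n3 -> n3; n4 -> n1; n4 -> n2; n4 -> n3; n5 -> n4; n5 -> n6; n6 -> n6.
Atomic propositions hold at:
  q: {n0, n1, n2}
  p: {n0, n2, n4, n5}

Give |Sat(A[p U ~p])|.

3

Sat(~p) = {n1, n3, n6}
A[p U ~p]: least fixpoint, start Z0 = Sat(~p) = {n1, n3, n6}, add states in Sat(p) with every successor in Z. Already a fixed point.
Sat(A[p U ~p]) = {n1, n3, n6}
|Sat(A[p U ~p])| = |{n1, n3, n6}| = 3.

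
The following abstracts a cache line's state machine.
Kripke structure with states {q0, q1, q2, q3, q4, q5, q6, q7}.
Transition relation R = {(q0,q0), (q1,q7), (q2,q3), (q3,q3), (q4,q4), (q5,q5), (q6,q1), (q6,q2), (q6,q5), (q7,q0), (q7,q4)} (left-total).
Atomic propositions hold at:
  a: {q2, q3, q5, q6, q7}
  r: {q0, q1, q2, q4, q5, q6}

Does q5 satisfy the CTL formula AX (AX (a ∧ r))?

Sat(a ∧ r) = {q2, q5, q6}
Sat(AX (a ∧ r)) = {s : every successor in {q2, q5, q6}} = {q5}
Sat(AX (AX (a ∧ r))) = {s : every successor in {q5}} = {q5}
q5 ∈ Sat(AX (AX (a ∧ r))) = {q5}, so the formula holds at q5.

Yes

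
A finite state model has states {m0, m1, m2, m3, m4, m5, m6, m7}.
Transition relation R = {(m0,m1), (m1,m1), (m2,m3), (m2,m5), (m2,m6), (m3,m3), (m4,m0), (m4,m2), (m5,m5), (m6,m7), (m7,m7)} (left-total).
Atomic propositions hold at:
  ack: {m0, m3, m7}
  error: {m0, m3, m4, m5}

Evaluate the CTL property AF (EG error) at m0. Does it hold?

No

EG error: greatest fixpoint, start Z0 = {m0, m3, m4, m5}, keep only states in Sat with some successor in Z. Z1 = {m3, m4, m5}; Z2 = {m3, m5}; fixed.
Sat(EG error) = {m3, m5}
AF (EG error): least fixpoint, start Z0 = {m3, m5}, add states with every successor in Z. Already a fixed point.
Sat(AF (EG error)) = {m3, m5}
m0 ∉ Sat(AF (EG error)) = {m3, m5}, so the formula does not hold at m0.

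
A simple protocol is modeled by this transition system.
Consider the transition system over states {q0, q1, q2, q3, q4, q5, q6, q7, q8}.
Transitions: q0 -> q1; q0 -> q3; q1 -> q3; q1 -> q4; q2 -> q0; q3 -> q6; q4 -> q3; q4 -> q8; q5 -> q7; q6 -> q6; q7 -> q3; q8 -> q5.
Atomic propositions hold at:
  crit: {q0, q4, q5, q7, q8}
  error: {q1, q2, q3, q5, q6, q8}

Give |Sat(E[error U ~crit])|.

4

Sat(~crit) = {q1, q2, q3, q6}
E[error U ~crit]: least fixpoint, start Z0 = Sat(~crit) = {q1, q2, q3, q6}, add states in Sat(error) with some successor in Z. Already a fixed point.
Sat(E[error U ~crit]) = {q1, q2, q3, q6}
|Sat(E[error U ~crit])| = |{q1, q2, q3, q6}| = 4.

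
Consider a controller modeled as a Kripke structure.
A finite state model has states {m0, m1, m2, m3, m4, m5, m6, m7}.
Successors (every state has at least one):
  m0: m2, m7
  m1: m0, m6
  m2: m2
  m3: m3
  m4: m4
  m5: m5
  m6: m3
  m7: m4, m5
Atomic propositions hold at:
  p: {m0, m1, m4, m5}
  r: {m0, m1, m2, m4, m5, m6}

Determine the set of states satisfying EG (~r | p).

{m0, m1, m3, m4, m5, m7}

Sat(~r) = {m3, m7}
Sat(~r | p) = {m0, m1, m3, m4, m5, m7}
EG (~r | p): greatest fixpoint, start Z0 = {m0, m1, m3, m4, m5, m7}, keep only states in Sat with some successor in Z. Already a fixed point.
Sat(EG (~r | p)) = {m0, m1, m3, m4, m5, m7}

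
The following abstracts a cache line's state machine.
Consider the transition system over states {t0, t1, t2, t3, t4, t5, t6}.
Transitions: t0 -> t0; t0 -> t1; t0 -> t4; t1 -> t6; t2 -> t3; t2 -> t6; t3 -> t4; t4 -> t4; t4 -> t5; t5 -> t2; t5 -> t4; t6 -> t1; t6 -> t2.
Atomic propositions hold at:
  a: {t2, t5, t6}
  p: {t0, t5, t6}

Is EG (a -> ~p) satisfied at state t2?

Sat(~p) = {t1, t2, t3, t4}
Sat(a -> ~p) = {t0, t1, t2, t3, t4}
EG (a -> ~p): greatest fixpoint, start Z0 = {t0, t1, t2, t3, t4}, keep only states in Sat with some successor in Z. Z1 = {t0, t2, t3, t4}; fixed.
Sat(EG (a -> ~p)) = {t0, t2, t3, t4}
t2 ∈ Sat(EG (a -> ~p)) = {t0, t2, t3, t4}, so the formula holds at t2.

Yes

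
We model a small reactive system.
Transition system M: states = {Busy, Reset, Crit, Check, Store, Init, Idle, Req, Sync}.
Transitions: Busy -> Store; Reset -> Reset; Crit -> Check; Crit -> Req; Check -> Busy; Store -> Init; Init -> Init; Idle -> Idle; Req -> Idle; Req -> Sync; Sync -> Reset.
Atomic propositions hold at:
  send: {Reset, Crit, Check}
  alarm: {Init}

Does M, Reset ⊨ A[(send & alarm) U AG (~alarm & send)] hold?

Sat(send & alarm) = ∅
Sat(~alarm) = {Busy, Reset, Crit, Check, Store, Idle, Req, Sync}
Sat(~alarm & send) = {Reset, Crit, Check}
AG (~alarm & send): greatest fixpoint, start Z0 = {Reset, Crit, Check}, keep only states in Sat with every successor in Z. Z1 = {Reset}; fixed.
Sat(AG (~alarm & send)) = {Reset}
A[(send & alarm) U AG (~alarm & send)]: least fixpoint, start Z0 = Sat(AG (~alarm & send)) = {Reset}, add states in Sat(send & alarm) with every successor in Z. Already a fixed point.
Sat(A[(send & alarm) U AG (~alarm & send)]) = {Reset}
Reset ∈ Sat(A[(send & alarm) U AG (~alarm & send)]) = {Reset}, so the formula holds at Reset.

Yes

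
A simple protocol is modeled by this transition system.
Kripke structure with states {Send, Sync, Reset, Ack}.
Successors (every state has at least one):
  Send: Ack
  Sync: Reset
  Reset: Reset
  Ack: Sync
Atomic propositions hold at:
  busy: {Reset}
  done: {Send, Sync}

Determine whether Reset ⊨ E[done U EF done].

EF done: least fixpoint, start Z0 = {Send, Sync}, add states with some successor in Z. Z1 = {Send, Sync, Ack}; fixed.
Sat(EF done) = {Send, Sync, Ack}
E[done U EF done]: least fixpoint, start Z0 = Sat(EF done) = {Send, Sync, Ack}, add states in Sat(done) with some successor in Z. Already a fixed point.
Sat(E[done U EF done]) = {Send, Sync, Ack}
Reset ∉ Sat(E[done U EF done]) = {Send, Sync, Ack}, so the formula does not hold at Reset.

No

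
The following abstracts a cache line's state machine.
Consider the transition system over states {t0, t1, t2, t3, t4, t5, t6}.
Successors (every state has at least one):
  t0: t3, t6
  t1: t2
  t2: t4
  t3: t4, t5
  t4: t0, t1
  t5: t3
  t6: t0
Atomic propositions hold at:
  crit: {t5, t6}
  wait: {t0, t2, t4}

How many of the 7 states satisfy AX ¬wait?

Sat(¬wait) = {t1, t3, t5, t6}
Sat(AX ¬wait) = {s : every successor in {t1, t3, t5, t6}} = {t0, t5}
|Sat(AX ¬wait)| = |{t0, t5}| = 2.

2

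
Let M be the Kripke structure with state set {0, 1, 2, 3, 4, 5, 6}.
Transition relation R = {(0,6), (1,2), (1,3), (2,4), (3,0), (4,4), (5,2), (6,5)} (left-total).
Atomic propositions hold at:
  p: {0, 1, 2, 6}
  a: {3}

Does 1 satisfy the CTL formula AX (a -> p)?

No

Sat(a -> p) = {0, 1, 2, 4, 5, 6}
Sat(AX (a -> p)) = {s : every successor in {0, 1, 2, 4, 5, 6}} = {0, 2, 3, 4, 5, 6}
1 ∉ Sat(AX (a -> p)) = {0, 2, 3, 4, 5, 6}, so the formula does not hold at 1.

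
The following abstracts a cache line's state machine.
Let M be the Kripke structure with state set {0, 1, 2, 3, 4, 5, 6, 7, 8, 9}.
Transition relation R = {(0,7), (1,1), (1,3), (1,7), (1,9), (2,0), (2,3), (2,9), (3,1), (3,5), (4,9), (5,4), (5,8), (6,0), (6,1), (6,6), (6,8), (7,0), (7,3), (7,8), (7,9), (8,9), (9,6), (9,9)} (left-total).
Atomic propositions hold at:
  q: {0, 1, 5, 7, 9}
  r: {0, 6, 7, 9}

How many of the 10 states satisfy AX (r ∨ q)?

Sat(r ∨ q) = {0, 1, 5, 6, 7, 9}
Sat(AX (r ∨ q)) = {s : every successor in {0, 1, 5, 6, 7, 9}} = {0, 3, 4, 8, 9}
|Sat(AX (r ∨ q))| = |{0, 3, 4, 8, 9}| = 5.

5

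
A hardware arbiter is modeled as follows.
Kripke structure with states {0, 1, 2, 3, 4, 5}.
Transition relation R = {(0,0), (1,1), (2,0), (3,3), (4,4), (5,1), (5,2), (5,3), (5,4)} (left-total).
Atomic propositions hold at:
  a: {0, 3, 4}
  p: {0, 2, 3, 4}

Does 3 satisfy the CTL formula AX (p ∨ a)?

Yes

Sat(p ∨ a) = {0, 2, 3, 4}
Sat(AX (p ∨ a)) = {s : every successor in {0, 2, 3, 4}} = {0, 2, 3, 4}
3 ∈ Sat(AX (p ∨ a)) = {0, 2, 3, 4}, so the formula holds at 3.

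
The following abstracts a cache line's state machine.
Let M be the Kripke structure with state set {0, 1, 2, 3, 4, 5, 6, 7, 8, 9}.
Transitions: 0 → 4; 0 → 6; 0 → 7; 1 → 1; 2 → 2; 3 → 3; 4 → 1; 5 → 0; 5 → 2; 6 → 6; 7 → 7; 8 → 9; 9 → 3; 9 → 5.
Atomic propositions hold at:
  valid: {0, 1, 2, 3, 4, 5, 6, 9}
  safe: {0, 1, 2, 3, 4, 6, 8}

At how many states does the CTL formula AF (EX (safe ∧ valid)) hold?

9

Sat(safe ∧ valid) = {0, 1, 2, 3, 4, 6}
Sat(EX (safe ∧ valid)) = {s : some successor in {0, 1, 2, 3, 4, 6}} = {0, 1, 2, 3, 4, 5, 6, 9}
AF (EX (safe ∧ valid)): least fixpoint, start Z0 = {0, 1, 2, 3, 4, 5, 6, 9}, add states with every successor in Z. Z1 = {0, 1, 2, 3, 4, 5, 6, 8, 9}; fixed.
Sat(AF (EX (safe ∧ valid))) = {0, 1, 2, 3, 4, 5, 6, 8, 9}
|Sat(AF (EX (safe ∧ valid)))| = |{0, 1, 2, 3, 4, 5, 6, 8, 9}| = 9.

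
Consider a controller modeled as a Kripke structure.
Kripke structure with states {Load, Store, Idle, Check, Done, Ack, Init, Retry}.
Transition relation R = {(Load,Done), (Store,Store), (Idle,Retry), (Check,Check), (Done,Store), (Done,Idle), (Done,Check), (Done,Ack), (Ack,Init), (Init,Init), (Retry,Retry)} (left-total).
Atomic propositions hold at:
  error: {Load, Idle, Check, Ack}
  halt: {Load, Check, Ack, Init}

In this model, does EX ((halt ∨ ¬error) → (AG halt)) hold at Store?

Sat(¬error) = {Store, Done, Init, Retry}
Sat(halt ∨ ¬error) = {Load, Store, Check, Done, Ack, Init, Retry}
AG halt: greatest fixpoint, start Z0 = {Load, Check, Ack, Init}, keep only states in Sat with every successor in Z. Z1 = {Check, Ack, Init}; fixed.
Sat(AG halt) = {Check, Ack, Init}
Sat((halt ∨ ¬error) → (AG halt)) = {Idle, Check, Ack, Init}
Sat(EX ((halt ∨ ¬error) → (AG halt))) = {s : some successor in {Idle, Check, Ack, Init}} = {Check, Done, Ack, Init}
Store ∉ Sat(EX ((halt ∨ ¬error) → (AG halt))) = {Check, Done, Ack, Init}, so the formula does not hold at Store.

No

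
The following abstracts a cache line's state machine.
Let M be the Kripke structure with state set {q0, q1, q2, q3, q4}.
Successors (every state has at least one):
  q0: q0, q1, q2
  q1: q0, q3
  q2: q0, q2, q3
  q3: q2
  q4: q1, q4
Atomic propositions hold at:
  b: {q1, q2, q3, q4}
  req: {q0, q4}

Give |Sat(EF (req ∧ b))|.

Sat(req ∧ b) = {q4}
EF (req ∧ b): least fixpoint, start Z0 = {q4}, add states with some successor in Z. Already a fixed point.
Sat(EF (req ∧ b)) = {q4}
|Sat(EF (req ∧ b))| = |{q4}| = 1.

1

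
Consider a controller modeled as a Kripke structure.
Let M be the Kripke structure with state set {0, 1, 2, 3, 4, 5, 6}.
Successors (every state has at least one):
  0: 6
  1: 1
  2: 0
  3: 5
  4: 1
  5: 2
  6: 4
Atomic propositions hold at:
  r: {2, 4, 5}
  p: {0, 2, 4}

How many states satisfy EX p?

Sat(EX p) = {s : some successor in {0, 2, 4}} = {2, 5, 6}
|Sat(EX p)| = |{2, 5, 6}| = 3.

3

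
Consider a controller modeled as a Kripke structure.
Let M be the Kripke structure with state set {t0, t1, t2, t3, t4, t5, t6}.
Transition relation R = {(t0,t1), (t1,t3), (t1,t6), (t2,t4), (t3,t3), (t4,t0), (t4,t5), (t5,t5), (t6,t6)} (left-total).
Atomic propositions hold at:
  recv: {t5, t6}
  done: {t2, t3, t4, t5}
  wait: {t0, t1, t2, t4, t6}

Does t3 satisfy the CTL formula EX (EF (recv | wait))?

No

Sat(recv | wait) = {t0, t1, t2, t4, t5, t6}
EF (recv | wait): least fixpoint, start Z0 = {t0, t1, t2, t4, t5, t6}, add states with some successor in Z. Already a fixed point.
Sat(EF (recv | wait)) = {t0, t1, t2, t4, t5, t6}
Sat(EX (EF (recv | wait))) = {s : some successor in {t0, t1, t2, t4, t5, t6}} = {t0, t1, t2, t4, t5, t6}
t3 ∉ Sat(EX (EF (recv | wait))) = {t0, t1, t2, t4, t5, t6}, so the formula does not hold at t3.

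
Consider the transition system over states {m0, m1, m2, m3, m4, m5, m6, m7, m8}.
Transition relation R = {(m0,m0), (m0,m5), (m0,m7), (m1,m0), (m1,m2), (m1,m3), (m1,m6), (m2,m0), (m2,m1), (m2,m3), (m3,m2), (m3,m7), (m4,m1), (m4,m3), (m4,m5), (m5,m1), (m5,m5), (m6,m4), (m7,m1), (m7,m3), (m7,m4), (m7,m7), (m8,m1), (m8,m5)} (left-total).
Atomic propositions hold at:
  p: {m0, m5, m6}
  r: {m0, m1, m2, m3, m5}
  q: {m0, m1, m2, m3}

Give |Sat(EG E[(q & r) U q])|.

Sat(q & r) = {m0, m1, m2, m3}
E[(q & r) U q]: least fixpoint, start Z0 = Sat(q) = {m0, m1, m2, m3}, add states in Sat(q & r) with some successor in Z. Already a fixed point.
Sat(E[(q & r) U q]) = {m0, m1, m2, m3}
EG E[(q & r) U q]: greatest fixpoint, start Z0 = {m0, m1, m2, m3}, keep only states in Sat with some successor in Z. Already a fixed point.
Sat(EG E[(q & r) U q]) = {m0, m1, m2, m3}
|Sat(EG E[(q & r) U q])| = |{m0, m1, m2, m3}| = 4.

4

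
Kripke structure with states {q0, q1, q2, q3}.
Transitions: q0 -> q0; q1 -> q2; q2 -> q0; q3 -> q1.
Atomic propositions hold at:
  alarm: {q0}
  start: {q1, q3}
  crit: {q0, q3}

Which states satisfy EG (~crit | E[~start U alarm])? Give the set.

{q0, q1, q2}

Sat(~crit) = {q1, q2}
Sat(~start) = {q0, q2}
E[~start U alarm]: least fixpoint, start Z0 = Sat(alarm) = {q0}, add states in Sat(~start) with some successor in Z. Z1 = {q0, q2}; fixed.
Sat(E[~start U alarm]) = {q0, q2}
Sat(~crit | E[~start U alarm]) = {q0, q1, q2}
EG (~crit | E[~start U alarm]): greatest fixpoint, start Z0 = {q0, q1, q2}, keep only states in Sat with some successor in Z. Already a fixed point.
Sat(EG (~crit | E[~start U alarm])) = {q0, q1, q2}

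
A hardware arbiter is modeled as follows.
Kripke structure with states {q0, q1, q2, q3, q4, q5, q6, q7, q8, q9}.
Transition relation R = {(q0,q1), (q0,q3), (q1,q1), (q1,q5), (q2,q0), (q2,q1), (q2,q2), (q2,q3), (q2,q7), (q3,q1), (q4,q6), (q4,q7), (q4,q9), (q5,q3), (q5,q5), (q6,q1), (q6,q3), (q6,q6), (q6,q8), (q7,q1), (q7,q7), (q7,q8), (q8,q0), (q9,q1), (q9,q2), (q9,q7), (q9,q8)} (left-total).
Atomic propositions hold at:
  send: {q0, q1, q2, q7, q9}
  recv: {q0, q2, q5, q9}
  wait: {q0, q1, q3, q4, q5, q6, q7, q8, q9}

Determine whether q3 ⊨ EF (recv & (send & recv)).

Sat(send & recv) = {q0, q2, q9}
Sat(recv & (send & recv)) = {q0, q2, q9}
EF (recv & (send & recv)): least fixpoint, start Z0 = {q0, q2, q9}, add states with some successor in Z. Z1 = {q0, q2, q4, q8, q9}; Z2 = {q0, q2, q4, q6, q7, q8, q9}; fixed.
Sat(EF (recv & (send & recv))) = {q0, q2, q4, q6, q7, q8, q9}
q3 ∉ Sat(EF (recv & (send & recv))) = {q0, q2, q4, q6, q7, q8, q9}, so the formula does not hold at q3.

No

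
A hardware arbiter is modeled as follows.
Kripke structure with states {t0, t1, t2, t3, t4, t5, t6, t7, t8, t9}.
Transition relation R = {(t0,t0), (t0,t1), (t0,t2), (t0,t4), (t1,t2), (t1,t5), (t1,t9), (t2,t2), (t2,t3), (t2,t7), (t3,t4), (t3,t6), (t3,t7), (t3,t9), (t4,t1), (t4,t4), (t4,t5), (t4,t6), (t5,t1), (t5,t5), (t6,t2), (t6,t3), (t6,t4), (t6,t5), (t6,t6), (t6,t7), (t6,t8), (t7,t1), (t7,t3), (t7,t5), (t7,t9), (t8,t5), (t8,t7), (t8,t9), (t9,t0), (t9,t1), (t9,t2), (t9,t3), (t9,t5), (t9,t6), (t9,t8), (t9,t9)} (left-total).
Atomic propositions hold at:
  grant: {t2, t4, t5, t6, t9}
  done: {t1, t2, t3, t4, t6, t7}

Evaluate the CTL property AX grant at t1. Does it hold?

Sat(AX grant) = {s : every successor in {t2, t4, t5, t6, t9}} = {t1}
t1 ∈ Sat(AX grant) = {t1}, so the formula holds at t1.

Yes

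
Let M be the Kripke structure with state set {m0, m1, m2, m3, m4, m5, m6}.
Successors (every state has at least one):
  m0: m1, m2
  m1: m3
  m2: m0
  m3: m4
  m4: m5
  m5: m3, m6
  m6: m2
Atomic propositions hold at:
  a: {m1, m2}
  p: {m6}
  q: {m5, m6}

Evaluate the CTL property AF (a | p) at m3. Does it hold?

No

Sat(a | p) = {m1, m2, m6}
AF (a | p): least fixpoint, start Z0 = {m1, m2, m6}, add states with every successor in Z. Z1 = {m0, m1, m2, m6}; fixed.
Sat(AF (a | p)) = {m0, m1, m2, m6}
m3 ∉ Sat(AF (a | p)) = {m0, m1, m2, m6}, so the formula does not hold at m3.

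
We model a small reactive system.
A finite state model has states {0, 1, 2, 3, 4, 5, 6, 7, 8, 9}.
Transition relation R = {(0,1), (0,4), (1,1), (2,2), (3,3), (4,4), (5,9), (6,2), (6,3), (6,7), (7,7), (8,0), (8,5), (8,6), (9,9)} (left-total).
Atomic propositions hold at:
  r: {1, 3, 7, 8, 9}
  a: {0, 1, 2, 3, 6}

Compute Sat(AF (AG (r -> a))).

{0, 1, 2, 3, 4}

Sat(r -> a) = {0, 1, 2, 3, 4, 5, 6}
AG (r -> a): greatest fixpoint, start Z0 = {0, 1, 2, 3, 4, 5, 6}, keep only states in Sat with every successor in Z. Z1 = {0, 1, 2, 3, 4}; fixed.
Sat(AG (r -> a)) = {0, 1, 2, 3, 4}
AF (AG (r -> a)): least fixpoint, start Z0 = {0, 1, 2, 3, 4}, add states with every successor in Z. Already a fixed point.
Sat(AF (AG (r -> a))) = {0, 1, 2, 3, 4}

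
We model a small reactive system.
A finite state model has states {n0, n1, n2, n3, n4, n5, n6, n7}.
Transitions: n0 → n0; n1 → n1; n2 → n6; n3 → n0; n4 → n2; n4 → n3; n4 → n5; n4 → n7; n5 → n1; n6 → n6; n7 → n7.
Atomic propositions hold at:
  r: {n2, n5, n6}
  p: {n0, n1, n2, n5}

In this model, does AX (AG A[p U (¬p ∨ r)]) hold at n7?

Sat(¬p) = {n3, n4, n6, n7}
Sat(¬p ∨ r) = {n2, n3, n4, n5, n6, n7}
A[p U (¬p ∨ r)]: least fixpoint, start Z0 = Sat((¬p ∨ r)) = {n2, n3, n4, n5, n6, n7}, add states in Sat(p) with every successor in Z. Already a fixed point.
Sat(A[p U (¬p ∨ r)]) = {n2, n3, n4, n5, n6, n7}
AG A[p U (¬p ∨ r)]: greatest fixpoint, start Z0 = {n2, n3, n4, n5, n6, n7}, keep only states in Sat with every successor in Z. Z1 = {n2, n4, n6, n7}; Z2 = {n2, n6, n7}; fixed.
Sat(AG A[p U (¬p ∨ r)]) = {n2, n6, n7}
Sat(AX (AG A[p U (¬p ∨ r)])) = {s : every successor in {n2, n6, n7}} = {n2, n6, n7}
n7 ∈ Sat(AX (AG A[p U (¬p ∨ r)])) = {n2, n6, n7}, so the formula holds at n7.

Yes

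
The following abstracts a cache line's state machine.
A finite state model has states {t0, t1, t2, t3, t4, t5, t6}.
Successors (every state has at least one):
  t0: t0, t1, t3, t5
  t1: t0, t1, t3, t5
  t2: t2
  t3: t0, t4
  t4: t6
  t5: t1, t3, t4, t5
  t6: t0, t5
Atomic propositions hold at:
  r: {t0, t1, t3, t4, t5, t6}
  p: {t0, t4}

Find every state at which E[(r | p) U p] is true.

{t0, t1, t3, t4, t5, t6}

Sat(r | p) = {t0, t1, t3, t4, t5, t6}
E[(r | p) U p]: least fixpoint, start Z0 = Sat(p) = {t0, t4}, add states in Sat(r | p) with some successor in Z. Z1 = {t0, t1, t3, t4, t5, t6}; fixed.
Sat(E[(r | p) U p]) = {t0, t1, t3, t4, t5, t6}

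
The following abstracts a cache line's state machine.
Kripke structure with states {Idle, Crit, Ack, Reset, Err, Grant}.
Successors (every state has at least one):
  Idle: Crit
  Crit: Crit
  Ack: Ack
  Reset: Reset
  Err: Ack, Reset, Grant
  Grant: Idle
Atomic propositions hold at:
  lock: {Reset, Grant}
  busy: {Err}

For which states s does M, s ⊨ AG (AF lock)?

AF lock: least fixpoint, start Z0 = {Reset, Grant}, add states with every successor in Z. Already a fixed point.
Sat(AF lock) = {Reset, Grant}
AG (AF lock): greatest fixpoint, start Z0 = {Reset, Grant}, keep only states in Sat with every successor in Z. Z1 = {Reset}; fixed.
Sat(AG (AF lock)) = {Reset}

{Reset}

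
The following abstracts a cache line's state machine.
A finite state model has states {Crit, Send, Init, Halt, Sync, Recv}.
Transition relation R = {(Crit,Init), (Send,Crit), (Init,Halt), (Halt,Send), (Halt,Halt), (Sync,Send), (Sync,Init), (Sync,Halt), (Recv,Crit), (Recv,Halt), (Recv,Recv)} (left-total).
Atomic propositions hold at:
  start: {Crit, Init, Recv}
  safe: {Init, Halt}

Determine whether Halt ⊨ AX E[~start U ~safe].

Yes

Sat(~start) = {Send, Halt, Sync}
Sat(~safe) = {Crit, Send, Sync, Recv}
E[~start U ~safe]: least fixpoint, start Z0 = Sat(~safe) = {Crit, Send, Sync, Recv}, add states in Sat(~start) with some successor in Z. Z1 = {Crit, Send, Halt, Sync, Recv}; fixed.
Sat(E[~start U ~safe]) = {Crit, Send, Halt, Sync, Recv}
Sat(AX E[~start U ~safe]) = {s : every successor in {Crit, Send, Halt, Sync, Recv}} = {Send, Init, Halt, Recv}
Halt ∈ Sat(AX E[~start U ~safe]) = {Send, Init, Halt, Recv}, so the formula holds at Halt.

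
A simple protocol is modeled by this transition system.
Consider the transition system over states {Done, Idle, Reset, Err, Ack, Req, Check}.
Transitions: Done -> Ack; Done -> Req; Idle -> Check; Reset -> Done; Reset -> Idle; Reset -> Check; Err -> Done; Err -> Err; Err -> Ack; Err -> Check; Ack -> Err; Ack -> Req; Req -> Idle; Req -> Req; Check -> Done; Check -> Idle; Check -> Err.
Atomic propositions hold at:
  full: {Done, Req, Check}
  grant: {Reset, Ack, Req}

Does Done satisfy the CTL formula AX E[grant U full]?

E[grant U full]: least fixpoint, start Z0 = Sat(full) = {Done, Req, Check}, add states in Sat(grant) with some successor in Z. Z1 = {Done, Reset, Ack, Req, Check}; fixed.
Sat(E[grant U full]) = {Done, Reset, Ack, Req, Check}
Sat(AX E[grant U full]) = {s : every successor in {Done, Reset, Ack, Req, Check}} = {Done, Idle}
Done ∈ Sat(AX E[grant U full]) = {Done, Idle}, so the formula holds at Done.

Yes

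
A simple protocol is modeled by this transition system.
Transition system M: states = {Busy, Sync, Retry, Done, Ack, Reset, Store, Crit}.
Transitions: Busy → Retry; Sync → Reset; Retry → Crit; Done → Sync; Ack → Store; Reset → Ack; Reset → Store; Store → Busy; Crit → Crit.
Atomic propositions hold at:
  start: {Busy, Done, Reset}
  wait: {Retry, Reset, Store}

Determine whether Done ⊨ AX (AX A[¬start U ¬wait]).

No

Sat(¬start) = {Sync, Retry, Ack, Store, Crit}
Sat(¬wait) = {Busy, Sync, Done, Ack, Crit}
A[¬start U ¬wait]: least fixpoint, start Z0 = Sat(¬wait) = {Busy, Sync, Done, Ack, Crit}, add states in Sat(¬start) with every successor in Z. Z1 = {Busy, Sync, Retry, Done, Ack, Store, Crit}; fixed.
Sat(A[¬start U ¬wait]) = {Busy, Sync, Retry, Done, Ack, Store, Crit}
Sat(AX A[¬start U ¬wait]) = {s : every successor in {Busy, Sync, Retry, Done, Ack, Store, Crit}} = {Busy, Retry, Done, Ack, Reset, Store, Crit}
Sat(AX (AX A[¬start U ¬wait])) = {s : every successor in {Busy, Retry, Done, Ack, Reset, Store, Crit}} = {Busy, Sync, Retry, Ack, Reset, Store, Crit}
Done ∉ Sat(AX (AX A[¬start U ¬wait])) = {Busy, Sync, Retry, Ack, Reset, Store, Crit}, so the formula does not hold at Done.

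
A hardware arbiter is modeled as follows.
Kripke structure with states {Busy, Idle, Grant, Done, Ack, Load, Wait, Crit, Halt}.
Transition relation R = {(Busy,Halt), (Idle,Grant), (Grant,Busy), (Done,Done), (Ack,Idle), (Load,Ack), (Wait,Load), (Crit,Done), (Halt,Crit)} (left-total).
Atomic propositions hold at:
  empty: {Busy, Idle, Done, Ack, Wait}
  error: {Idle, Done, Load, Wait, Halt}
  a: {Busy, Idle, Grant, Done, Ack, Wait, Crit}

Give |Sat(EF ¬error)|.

Sat(¬error) = {Busy, Grant, Ack, Crit}
EF ¬error: least fixpoint, start Z0 = {Busy, Grant, Ack, Crit}, add states with some successor in Z. Z1 = {Busy, Idle, Grant, Ack, Load, Crit, Halt}; Z2 = {Busy, Idle, Grant, Ack, Load, Wait, Crit, Halt}; fixed.
Sat(EF ¬error) = {Busy, Idle, Grant, Ack, Load, Wait, Crit, Halt}
|Sat(EF ¬error)| = |{Busy, Idle, Grant, Ack, Load, Wait, Crit, Halt}| = 8.

8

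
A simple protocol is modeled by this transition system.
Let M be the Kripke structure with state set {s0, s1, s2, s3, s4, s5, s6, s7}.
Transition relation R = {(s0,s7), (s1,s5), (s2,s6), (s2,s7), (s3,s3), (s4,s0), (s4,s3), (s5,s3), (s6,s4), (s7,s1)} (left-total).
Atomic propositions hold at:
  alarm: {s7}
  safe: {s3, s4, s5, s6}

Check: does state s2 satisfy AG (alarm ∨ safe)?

Sat(alarm ∨ safe) = {s3, s4, s5, s6, s7}
AG (alarm ∨ safe): greatest fixpoint, start Z0 = {s3, s4, s5, s6, s7}, keep only states in Sat with every successor in Z. Z1 = {s3, s5, s6}; Z2 = {s3, s5}; fixed.
Sat(AG (alarm ∨ safe)) = {s3, s5}
s2 ∉ Sat(AG (alarm ∨ safe)) = {s3, s5}, so the formula does not hold at s2.

No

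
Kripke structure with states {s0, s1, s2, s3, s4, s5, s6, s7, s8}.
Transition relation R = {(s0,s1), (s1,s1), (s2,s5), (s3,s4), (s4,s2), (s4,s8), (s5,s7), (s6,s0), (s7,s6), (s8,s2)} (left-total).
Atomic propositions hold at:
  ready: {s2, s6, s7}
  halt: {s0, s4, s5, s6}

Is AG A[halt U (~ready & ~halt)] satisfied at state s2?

Sat(~ready) = {s0, s1, s3, s4, s5, s8}
Sat(~halt) = {s1, s2, s3, s7, s8}
Sat(~ready & ~halt) = {s1, s3, s8}
A[halt U (~ready & ~halt)]: least fixpoint, start Z0 = Sat((~ready & ~halt)) = {s1, s3, s8}, add states in Sat(halt) with every successor in Z. Z1 = {s0, s1, s3, s8}; Z2 = {s0, s1, s3, s6, s8}; fixed.
Sat(A[halt U (~ready & ~halt)]) = {s0, s1, s3, s6, s8}
AG A[halt U (~ready & ~halt)]: greatest fixpoint, start Z0 = {s0, s1, s3, s6, s8}, keep only states in Sat with every successor in Z. Z1 = {s0, s1, s6}; fixed.
Sat(AG A[halt U (~ready & ~halt)]) = {s0, s1, s6}
s2 ∉ Sat(AG A[halt U (~ready & ~halt)]) = {s0, s1, s6}, so the formula does not hold at s2.

No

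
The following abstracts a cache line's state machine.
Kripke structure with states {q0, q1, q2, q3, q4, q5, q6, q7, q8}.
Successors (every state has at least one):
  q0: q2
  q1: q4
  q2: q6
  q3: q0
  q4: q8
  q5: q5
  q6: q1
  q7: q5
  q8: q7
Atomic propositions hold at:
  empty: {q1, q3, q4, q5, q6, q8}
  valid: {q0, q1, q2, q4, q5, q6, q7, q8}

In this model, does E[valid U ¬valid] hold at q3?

Sat(¬valid) = {q3}
E[valid U ¬valid]: least fixpoint, start Z0 = Sat(¬valid) = {q3}, add states in Sat(valid) with some successor in Z. Already a fixed point.
Sat(E[valid U ¬valid]) = {q3}
q3 ∈ Sat(E[valid U ¬valid]) = {q3}, so the formula holds at q3.

Yes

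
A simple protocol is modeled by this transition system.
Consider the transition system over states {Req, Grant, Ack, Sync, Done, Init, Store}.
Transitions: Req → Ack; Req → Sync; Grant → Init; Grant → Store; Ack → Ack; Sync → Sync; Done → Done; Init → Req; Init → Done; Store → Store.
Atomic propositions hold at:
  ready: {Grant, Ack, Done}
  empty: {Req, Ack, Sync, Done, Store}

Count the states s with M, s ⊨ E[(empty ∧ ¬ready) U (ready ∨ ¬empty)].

5

Sat(¬ready) = {Req, Sync, Init, Store}
Sat(empty ∧ ¬ready) = {Req, Sync, Store}
Sat(¬empty) = {Grant, Init}
Sat(ready ∨ ¬empty) = {Grant, Ack, Done, Init}
E[(empty ∧ ¬ready) U (ready ∨ ¬empty)]: least fixpoint, start Z0 = Sat((ready ∨ ¬empty)) = {Grant, Ack, Done, Init}, add states in Sat(empty ∧ ¬ready) with some successor in Z. Z1 = {Req, Grant, Ack, Done, Init}; fixed.
Sat(E[(empty ∧ ¬ready) U (ready ∨ ¬empty)]) = {Req, Grant, Ack, Done, Init}
|Sat(E[(empty ∧ ¬ready) U (ready ∨ ¬empty)])| = |{Req, Grant, Ack, Done, Init}| = 5.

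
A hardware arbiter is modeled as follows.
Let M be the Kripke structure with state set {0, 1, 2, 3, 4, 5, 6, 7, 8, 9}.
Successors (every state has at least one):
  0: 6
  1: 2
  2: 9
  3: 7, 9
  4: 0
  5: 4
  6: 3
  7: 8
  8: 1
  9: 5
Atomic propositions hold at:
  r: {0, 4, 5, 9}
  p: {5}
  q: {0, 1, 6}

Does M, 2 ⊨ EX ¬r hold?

Sat(¬r) = {1, 2, 3, 6, 7, 8}
Sat(EX ¬r) = {s : some successor in {1, 2, 3, 6, 7, 8}} = {0, 1, 3, 6, 7, 8}
2 ∉ Sat(EX ¬r) = {0, 1, 3, 6, 7, 8}, so the formula does not hold at 2.

No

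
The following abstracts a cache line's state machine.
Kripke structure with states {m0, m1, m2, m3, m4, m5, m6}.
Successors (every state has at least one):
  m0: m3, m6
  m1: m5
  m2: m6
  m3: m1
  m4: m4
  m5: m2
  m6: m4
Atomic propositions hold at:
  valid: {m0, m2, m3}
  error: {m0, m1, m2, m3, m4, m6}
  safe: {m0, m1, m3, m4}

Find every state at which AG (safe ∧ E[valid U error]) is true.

{m4}

E[valid U error]: least fixpoint, start Z0 = Sat(error) = {m0, m1, m2, m3, m4, m6}, add states in Sat(valid) with some successor in Z. Already a fixed point.
Sat(E[valid U error]) = {m0, m1, m2, m3, m4, m6}
Sat(safe ∧ E[valid U error]) = {m0, m1, m3, m4}
AG (safe ∧ E[valid U error]): greatest fixpoint, start Z0 = {m0, m1, m3, m4}, keep only states in Sat with every successor in Z. Z1 = {m3, m4}; Z2 = {m4}; fixed.
Sat(AG (safe ∧ E[valid U error])) = {m4}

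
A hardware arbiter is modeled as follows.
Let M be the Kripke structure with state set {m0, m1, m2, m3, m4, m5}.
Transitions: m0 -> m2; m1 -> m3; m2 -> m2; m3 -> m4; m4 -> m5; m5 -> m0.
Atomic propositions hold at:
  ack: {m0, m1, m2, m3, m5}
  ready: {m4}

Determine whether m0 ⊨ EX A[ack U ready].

No

A[ack U ready]: least fixpoint, start Z0 = Sat(ready) = {m4}, add states in Sat(ack) with every successor in Z. Z1 = {m3, m4}; Z2 = {m1, m3, m4}; fixed.
Sat(A[ack U ready]) = {m1, m3, m4}
Sat(EX A[ack U ready]) = {s : some successor in {m1, m3, m4}} = {m1, m3}
m0 ∉ Sat(EX A[ack U ready]) = {m1, m3}, so the formula does not hold at m0.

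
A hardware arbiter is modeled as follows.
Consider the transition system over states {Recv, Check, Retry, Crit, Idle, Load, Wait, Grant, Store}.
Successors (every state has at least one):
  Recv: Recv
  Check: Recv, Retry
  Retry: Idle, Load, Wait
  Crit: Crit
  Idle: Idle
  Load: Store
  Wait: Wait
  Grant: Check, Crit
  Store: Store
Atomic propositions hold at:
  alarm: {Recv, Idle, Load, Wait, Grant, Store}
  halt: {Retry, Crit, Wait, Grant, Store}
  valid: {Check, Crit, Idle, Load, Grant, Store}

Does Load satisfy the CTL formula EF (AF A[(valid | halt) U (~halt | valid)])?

Sat(valid | halt) = {Check, Retry, Crit, Idle, Load, Wait, Grant, Store}
Sat(~halt) = {Recv, Check, Idle, Load}
Sat(~halt | valid) = {Recv, Check, Crit, Idle, Load, Grant, Store}
A[(valid | halt) U (~halt | valid)]: least fixpoint, start Z0 = Sat((~halt | valid)) = {Recv, Check, Crit, Idle, Load, Grant, Store}, add states in Sat(valid | halt) with every successor in Z. Already a fixed point.
Sat(A[(valid | halt) U (~halt | valid)]) = {Recv, Check, Crit, Idle, Load, Grant, Store}
AF A[(valid | halt) U (~halt | valid)]: least fixpoint, start Z0 = {Recv, Check, Crit, Idle, Load, Grant, Store}, add states with every successor in Z. Already a fixed point.
Sat(AF A[(valid | halt) U (~halt | valid)]) = {Recv, Check, Crit, Idle, Load, Grant, Store}
EF (AF A[(valid | halt) U (~halt | valid)]): least fixpoint, start Z0 = {Recv, Check, Crit, Idle, Load, Grant, Store}, add states with some successor in Z. Z1 = {Recv, Check, Retry, Crit, Idle, Load, Grant, Store}; fixed.
Sat(EF (AF A[(valid | halt) U (~halt | valid)])) = {Recv, Check, Retry, Crit, Idle, Load, Grant, Store}
Load ∈ Sat(EF (AF A[(valid | halt) U (~halt | valid)])) = {Recv, Check, Retry, Crit, Idle, Load, Grant, Store}, so the formula holds at Load.

Yes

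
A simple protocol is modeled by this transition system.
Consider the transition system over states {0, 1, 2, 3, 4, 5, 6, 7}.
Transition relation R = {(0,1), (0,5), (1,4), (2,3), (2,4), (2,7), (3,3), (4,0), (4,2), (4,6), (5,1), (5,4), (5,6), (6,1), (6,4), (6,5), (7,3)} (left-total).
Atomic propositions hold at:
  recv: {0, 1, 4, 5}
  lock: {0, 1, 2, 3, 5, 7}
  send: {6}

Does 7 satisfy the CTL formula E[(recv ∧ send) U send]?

No

Sat(recv ∧ send) = ∅
E[(recv ∧ send) U send]: least fixpoint, start Z0 = Sat(send) = {6}, add states in Sat(recv ∧ send) with some successor in Z. Already a fixed point.
Sat(E[(recv ∧ send) U send]) = {6}
7 ∉ Sat(E[(recv ∧ send) U send]) = {6}, so the formula does not hold at 7.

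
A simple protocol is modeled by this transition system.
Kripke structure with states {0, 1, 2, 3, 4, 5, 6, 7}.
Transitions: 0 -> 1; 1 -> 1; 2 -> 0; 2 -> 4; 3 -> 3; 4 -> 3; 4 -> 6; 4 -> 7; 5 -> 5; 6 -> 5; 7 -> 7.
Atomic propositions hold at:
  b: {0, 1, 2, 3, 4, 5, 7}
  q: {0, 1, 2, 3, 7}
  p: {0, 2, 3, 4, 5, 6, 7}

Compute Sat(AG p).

{3, 4, 5, 6, 7}

AG p: greatest fixpoint, start Z0 = {0, 2, 3, 4, 5, 6, 7}, keep only states in Sat with every successor in Z. Z1 = {2, 3, 4, 5, 6, 7}; Z2 = {3, 4, 5, 6, 7}; fixed.
Sat(AG p) = {3, 4, 5, 6, 7}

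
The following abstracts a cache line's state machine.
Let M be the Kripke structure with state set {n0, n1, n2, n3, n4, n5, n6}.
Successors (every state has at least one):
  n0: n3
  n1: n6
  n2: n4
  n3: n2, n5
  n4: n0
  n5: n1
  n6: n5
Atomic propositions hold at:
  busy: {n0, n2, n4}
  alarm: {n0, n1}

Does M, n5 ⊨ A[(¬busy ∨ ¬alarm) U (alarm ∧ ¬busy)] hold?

Sat(¬busy) = {n1, n3, n5, n6}
Sat(¬alarm) = {n2, n3, n4, n5, n6}
Sat(¬busy ∨ ¬alarm) = {n1, n2, n3, n4, n5, n6}
Sat(alarm ∧ ¬busy) = {n1}
A[(¬busy ∨ ¬alarm) U (alarm ∧ ¬busy)]: least fixpoint, start Z0 = Sat((alarm ∧ ¬busy)) = {n1}, add states in Sat(¬busy ∨ ¬alarm) with every successor in Z. Z1 = {n1, n5}; Z2 = {n1, n5, n6}; fixed.
Sat(A[(¬busy ∨ ¬alarm) U (alarm ∧ ¬busy)]) = {n1, n5, n6}
n5 ∈ Sat(A[(¬busy ∨ ¬alarm) U (alarm ∧ ¬busy)]) = {n1, n5, n6}, so the formula holds at n5.

Yes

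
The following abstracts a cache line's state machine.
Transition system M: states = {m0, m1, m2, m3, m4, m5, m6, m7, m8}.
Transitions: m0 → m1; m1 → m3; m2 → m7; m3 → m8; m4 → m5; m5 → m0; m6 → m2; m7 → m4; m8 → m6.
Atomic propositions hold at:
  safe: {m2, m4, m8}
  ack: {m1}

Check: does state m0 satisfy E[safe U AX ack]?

Sat(AX ack) = {s : every successor in {m1}} = {m0}
E[safe U AX ack]: least fixpoint, start Z0 = Sat(AX ack) = {m0}, add states in Sat(safe) with some successor in Z. Already a fixed point.
Sat(E[safe U AX ack]) = {m0}
m0 ∈ Sat(E[safe U AX ack]) = {m0}, so the formula holds at m0.

Yes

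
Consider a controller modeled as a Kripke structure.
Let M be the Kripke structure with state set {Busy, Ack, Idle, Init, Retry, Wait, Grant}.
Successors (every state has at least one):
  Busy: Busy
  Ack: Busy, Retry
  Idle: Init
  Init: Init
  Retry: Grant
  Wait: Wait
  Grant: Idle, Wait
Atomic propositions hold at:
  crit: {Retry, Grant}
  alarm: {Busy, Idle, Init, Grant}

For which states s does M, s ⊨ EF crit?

EF crit: least fixpoint, start Z0 = {Retry, Grant}, add states with some successor in Z. Z1 = {Ack, Retry, Grant}; fixed.
Sat(EF crit) = {Ack, Retry, Grant}

{Ack, Retry, Grant}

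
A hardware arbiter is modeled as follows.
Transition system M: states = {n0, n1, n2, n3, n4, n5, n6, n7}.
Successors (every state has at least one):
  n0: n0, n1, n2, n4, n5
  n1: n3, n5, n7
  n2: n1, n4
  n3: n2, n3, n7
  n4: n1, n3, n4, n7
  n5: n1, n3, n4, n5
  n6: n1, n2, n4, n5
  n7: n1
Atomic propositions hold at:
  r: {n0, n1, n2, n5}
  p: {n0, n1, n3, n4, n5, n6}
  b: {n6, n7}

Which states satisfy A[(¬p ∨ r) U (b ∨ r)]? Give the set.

{n0, n1, n2, n5, n6, n7}

Sat(¬p) = {n2, n7}
Sat(¬p ∨ r) = {n0, n1, n2, n5, n7}
Sat(b ∨ r) = {n0, n1, n2, n5, n6, n7}
A[(¬p ∨ r) U (b ∨ r)]: least fixpoint, start Z0 = Sat((b ∨ r)) = {n0, n1, n2, n5, n6, n7}, add states in Sat(¬p ∨ r) with every successor in Z. Already a fixed point.
Sat(A[(¬p ∨ r) U (b ∨ r)]) = {n0, n1, n2, n5, n6, n7}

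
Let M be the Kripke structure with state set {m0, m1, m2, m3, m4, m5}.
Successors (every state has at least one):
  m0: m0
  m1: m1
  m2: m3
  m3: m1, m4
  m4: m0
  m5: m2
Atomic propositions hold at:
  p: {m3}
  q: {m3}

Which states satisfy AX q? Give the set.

{m2}

Sat(AX q) = {s : every successor in {m3}} = {m2}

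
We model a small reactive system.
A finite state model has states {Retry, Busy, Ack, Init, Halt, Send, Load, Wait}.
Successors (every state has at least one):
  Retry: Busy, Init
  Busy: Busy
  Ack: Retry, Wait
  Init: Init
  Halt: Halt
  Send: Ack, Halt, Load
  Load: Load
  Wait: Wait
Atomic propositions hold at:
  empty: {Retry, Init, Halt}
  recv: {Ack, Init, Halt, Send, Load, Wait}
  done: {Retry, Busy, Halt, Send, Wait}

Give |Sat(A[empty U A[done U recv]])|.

A[done U recv]: least fixpoint, start Z0 = Sat(recv) = {Ack, Init, Halt, Send, Load, Wait}, add states in Sat(done) with every successor in Z. Already a fixed point.
Sat(A[done U recv]) = {Ack, Init, Halt, Send, Load, Wait}
A[empty U A[done U recv]]: least fixpoint, start Z0 = Sat(A[done U recv]) = {Ack, Init, Halt, Send, Load, Wait}, add states in Sat(empty) with every successor in Z. Already a fixed point.
Sat(A[empty U A[done U recv]]) = {Ack, Init, Halt, Send, Load, Wait}
|Sat(A[empty U A[done U recv]])| = |{Ack, Init, Halt, Send, Load, Wait}| = 6.

6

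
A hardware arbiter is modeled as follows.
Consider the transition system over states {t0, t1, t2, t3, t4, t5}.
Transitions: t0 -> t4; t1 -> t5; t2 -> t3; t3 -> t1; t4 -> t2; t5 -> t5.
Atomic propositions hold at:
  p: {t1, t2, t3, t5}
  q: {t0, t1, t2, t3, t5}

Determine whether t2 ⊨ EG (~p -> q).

Sat(~p) = {t0, t4}
Sat(~p -> q) = {t0, t1, t2, t3, t5}
EG (~p -> q): greatest fixpoint, start Z0 = {t0, t1, t2, t3, t5}, keep only states in Sat with some successor in Z. Z1 = {t1, t2, t3, t5}; fixed.
Sat(EG (~p -> q)) = {t1, t2, t3, t5}
t2 ∈ Sat(EG (~p -> q)) = {t1, t2, t3, t5}, so the formula holds at t2.

Yes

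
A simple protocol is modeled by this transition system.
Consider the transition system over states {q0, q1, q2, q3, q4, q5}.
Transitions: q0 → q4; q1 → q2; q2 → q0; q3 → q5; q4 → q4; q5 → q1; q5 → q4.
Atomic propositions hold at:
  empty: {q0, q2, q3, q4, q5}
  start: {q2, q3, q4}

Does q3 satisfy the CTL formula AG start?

No

AG start: greatest fixpoint, start Z0 = {q2, q3, q4}, keep only states in Sat with every successor in Z. Z1 = {q4}; fixed.
Sat(AG start) = {q4}
q3 ∉ Sat(AG start) = {q4}, so the formula does not hold at q3.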